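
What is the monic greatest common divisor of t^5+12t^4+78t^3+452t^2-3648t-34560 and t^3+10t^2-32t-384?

t^3+10t^2-32t-384

By polynomial division,
  t^5+12t^4+78t^3+452t^2-3648t-34560 = (t^2+2t+90)(t^3+10t^2-32t-384) + (0)
The last nonzero remainder t^3+10t^2-32t-384 is already monic.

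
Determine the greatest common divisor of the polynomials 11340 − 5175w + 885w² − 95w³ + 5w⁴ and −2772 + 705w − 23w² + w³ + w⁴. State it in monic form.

By polynomial division,
  5w⁴ − 95w³ + 885w² − 5175w + 11340 = (5)(w⁴ + w³ − 23w² + 705w − 2772) + (−100w³ + 1000w² − 8700w + 25200)
  w⁴ + w³ − 23w² + 705w − 2772 = (−(1/100)w − 11/100)(−100w³ + 1000w² − 8700w + 25200) + (0)
Last nonzero remainder: −100w³ + 1000w² − 8700w + 25200. Dividing through by −100 gives the monic gcd w³ − 10w² + 87w − 252.

−252 + 87w − 10w² + w³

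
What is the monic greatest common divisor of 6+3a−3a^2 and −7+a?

Euclidean algorithm in ℚ[a]:
  −3a^2+3a+6 = (−3a−18)(a−7) + (−120)
  a−7 = (−(1/120)a+7/120)(−120) + (0)
The last nonzero remainder is the constant −120, so the polynomials are coprime and gcd = 1.

1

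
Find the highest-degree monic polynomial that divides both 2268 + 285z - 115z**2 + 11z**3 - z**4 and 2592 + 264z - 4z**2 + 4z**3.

Apply the Euclidean algorithm:
  -z**4 + 11z**3 - 115z**2 + 285z + 2268 = (-(1/4)z + 5/2)(4z**3 - 4z**2 + 264z + 2592) + (-39z**2 + 273z - 4212)
  4z**3 - 4z**2 + 264z + 2592 = (-(4/39)z - 8/13)(-39z**2 + 273z - 4212) + (0)
Last nonzero remainder: -39z**2 + 273z - 4212. Dividing through by -39 gives the monic gcd z**2 - 7z + 108.

108 - 7z + z**2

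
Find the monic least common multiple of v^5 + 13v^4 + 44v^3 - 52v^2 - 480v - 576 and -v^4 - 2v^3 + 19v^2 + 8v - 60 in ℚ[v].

v^7 + 16v^6 + 73v^5 - 50v^4 - 1076v^3 - 1496v^2 + 3072v + 5760

By polynomial division,
  v^5 + 13v^4 + 44v^3 - 52v^2 - 480v - 576 = (-v - 11)(-v^4 - 2v^3 + 19v^2 + 8v - 60) + (41v^3 + 165v^2 - 452v - 1236)
  -v^4 - 2v^3 + 19v^2 + 8v - 60 = (-(1/41)v + 83/1681)(41v^3 + 165v^2 - 452v - 1236) + (-(288/1681)v^2 + (288/1681)v + 1728/1681)
  41v^3 + 165v^2 - 452v - 1236 = (-(68921/288)v - 173143/144)(-(288/1681)v^2 + (288/1681)v + 1728/1681) + (0)
Last nonzero remainder: -(288/1681)v^2 + (288/1681)v + 1728/1681. Dividing through by -288/1681 gives the monic gcd v^2 - v - 6.
Then lcm(f, g) = f·g / gcd(f, g); expanding and making the result monic gives the answer.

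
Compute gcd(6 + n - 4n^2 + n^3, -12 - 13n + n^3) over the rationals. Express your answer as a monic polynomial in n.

By polynomial division,
  n^3 - 4n^2 + n + 6 = (n^3 - 13n - 12) + (-4n^2 + 14n + 18)
  n^3 - 13n - 12 = (-(1/4)n - 7/8)(-4n^2 + 14n + 18) + ((15/4)n + 15/4)
  -4n^2 + 14n + 18 = (-(16/15)n + 24/5)((15/4)n + 15/4) + (0)
Last nonzero remainder: (15/4)n + 15/4. Dividing through by 15/4 gives the monic gcd n + 1.

1 + n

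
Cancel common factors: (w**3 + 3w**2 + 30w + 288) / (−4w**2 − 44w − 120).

Repeated division with remainder:
  w**3 + 3w**2 + 30w + 288 = (−(1/4)w + 2)(−4w**2 − 44w − 120) + (88w + 528)
  −4w**2 − 44w − 120 = (−(1/22)w − 5/22)(88w + 528) + (0)
Last nonzero remainder: 88w + 528. Dividing through by 88 gives the monic gcd w + 6.
Cancel w + 6 from numerator and denominator to get the reduced form.

(−w**2 + 3w − 48)/(4w + 20)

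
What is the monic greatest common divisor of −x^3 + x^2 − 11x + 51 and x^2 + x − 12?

Repeated division with remainder:
  −x^3 + x^2 − 11x + 51 = (−x + 2)(x^2 + x − 12) + (−25x + 75)
  x^2 + x − 12 = (−(1/25)x − 4/25)(−25x + 75) + (0)
Last nonzero remainder: −25x + 75. Dividing through by −25 gives the monic gcd x − 3.

x − 3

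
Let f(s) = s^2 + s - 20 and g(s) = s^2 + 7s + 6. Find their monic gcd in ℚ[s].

1

Euclidean algorithm in ℚ[s]:
  s^2 + s - 20 = (s^2 + 7s + 6) + (-6s - 26)
  s^2 + 7s + 6 = (-(1/6)s - 4/9)(-6s - 26) + (-50/9)
  -6s - 26 = ((27/25)s + 117/25)(-50/9) + (0)
The last nonzero remainder is the constant -50/9, so the polynomials are coprime and gcd = 1.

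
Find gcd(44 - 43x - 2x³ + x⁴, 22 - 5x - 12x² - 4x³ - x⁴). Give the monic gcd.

-11 + 8x + 2x² + x³

By polynomial division,
  x⁴ - 2x³ - 43x + 44 = (-1)(-x⁴ - 4x³ - 12x² - 5x + 22) + (-6x³ - 12x² - 48x + 66)
  -x⁴ - 4x³ - 12x² - 5x + 22 = ((1/6)x + 1/3)(-6x³ - 12x² - 48x + 66) + (0)
Last nonzero remainder: -6x³ - 12x² - 48x + 66. Dividing through by -6 gives the monic gcd x³ + 2x² + 8x - 11.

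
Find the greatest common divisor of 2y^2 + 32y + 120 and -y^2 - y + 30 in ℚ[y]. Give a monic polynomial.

y + 6

Repeated division with remainder:
  2y^2 + 32y + 120 = (-2)(-y^2 - y + 30) + (30y + 180)
  -y^2 - y + 30 = (-(1/30)y + 1/6)(30y + 180) + (0)
Last nonzero remainder: 30y + 180. Dividing through by 30 gives the monic gcd y + 6.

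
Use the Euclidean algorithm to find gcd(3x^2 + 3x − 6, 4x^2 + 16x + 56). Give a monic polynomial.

By polynomial division,
  3x^2 + 3x − 6 = (3/4)(4x^2 + 16x + 56) + (−9x − 48)
  4x^2 + 16x + 56 = (−(4/9)x + 16/27)(−9x − 48) + (760/9)
  −9x − 48 = (−(81/760)x − 54/95)(760/9) + (0)
The last nonzero remainder is the constant 760/9, so the polynomials are coprime and gcd = 1.

1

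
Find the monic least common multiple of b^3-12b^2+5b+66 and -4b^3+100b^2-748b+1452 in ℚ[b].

b^4-23b^3+137b^2+11b-726

By polynomial division,
  b^3-12b^2+5b+66 = (-1/4)(-4b^3+100b^2-748b+1452) + (13b^2-182b+429)
  -4b^3+100b^2-748b+1452 = (-(4/13)b+44/13)(13b^2-182b+429) + (0)
Last nonzero remainder: 13b^2-182b+429. Dividing through by 13 gives the monic gcd b^2-14b+33.
Then lcm(f, g) = f·g / gcd(f, g); expanding and making the result monic gives the answer.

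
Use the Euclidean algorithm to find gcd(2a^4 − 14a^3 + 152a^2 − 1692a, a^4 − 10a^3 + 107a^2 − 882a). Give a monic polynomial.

a^2 − 9a

Repeated division with remainder:
  2a^4 − 14a^3 + 152a^2 − 1692a = (2)(a^4 − 10a^3 + 107a^2 − 882a) + (6a^3 − 62a^2 + 72a)
  a^4 − 10a^3 + 107a^2 − 882a = ((1/6)a + 1/18)(6a^3 − 62a^2 + 72a) + ((886/9)a^2 − 886a)
  6a^3 − 62a^2 + 72a = ((27/443)a − 36/443)((886/9)a^2 − 886a) + (0)
Last nonzero remainder: (886/9)a^2 − 886a. Dividing through by 886/9 gives the monic gcd a^2 − 9a.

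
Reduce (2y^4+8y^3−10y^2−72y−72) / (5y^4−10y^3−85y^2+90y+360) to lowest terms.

(2y+4)/(5y−20)

Apply the Euclidean algorithm:
  2y^4+8y^3−10y^2−72y−72 = (2/5)(5y^4−10y^3−85y^2+90y+360) + (12y^3+24y^2−108y−216)
  5y^4−10y^3−85y^2+90y+360 = ((5/12)y−5/3)(12y^3+24y^2−108y−216) + (0)
Last nonzero remainder: 12y^3+24y^2−108y−216. Dividing through by 12 gives the monic gcd y^3+2y^2−9y−18.
Cancel y^3+2y^2−9y−18 from numerator and denominator to get the reduced form.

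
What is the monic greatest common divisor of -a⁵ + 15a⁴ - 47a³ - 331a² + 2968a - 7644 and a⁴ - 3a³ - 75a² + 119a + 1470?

a³ - 8a² - 35a + 294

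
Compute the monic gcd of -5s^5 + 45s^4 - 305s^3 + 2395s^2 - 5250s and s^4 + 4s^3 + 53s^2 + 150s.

s^3 + s^2 + 50s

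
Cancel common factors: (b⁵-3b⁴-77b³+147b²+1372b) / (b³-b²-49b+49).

(b³-3b²-28b)/(b-1)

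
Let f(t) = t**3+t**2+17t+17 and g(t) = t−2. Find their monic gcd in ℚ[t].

1

Apply the Euclidean algorithm:
  t**3+t**2+17t+17 = (t**2+3t+23)(t−2) + (63)
  t−2 = ((1/63)t−2/63)(63) + (0)
The last nonzero remainder is the constant 63, so the polynomials are coprime and gcd = 1.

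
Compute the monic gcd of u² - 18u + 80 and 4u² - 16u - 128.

u - 8

By polynomial division,
  u² - 18u + 80 = (1/4)(4u² - 16u - 128) + (-14u + 112)
  4u² - 16u - 128 = (-(2/7)u - 8/7)(-14u + 112) + (0)
Last nonzero remainder: -14u + 112. Dividing through by -14 gives the monic gcd u - 8.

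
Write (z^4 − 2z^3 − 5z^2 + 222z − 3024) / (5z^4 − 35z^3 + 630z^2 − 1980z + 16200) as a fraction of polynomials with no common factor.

Apply the Euclidean algorithm:
  z^4 − 2z^3 − 5z^2 + 222z − 3024 = (1/5)(5z^4 − 35z^3 + 630z^2 − 1980z + 16200) + (5z^3 − 131z^2 + 618z − 6264)
  5z^4 − 35z^3 + 630z^2 − 1980z + 16200 = (z + 96/5)(5z^3 − 131z^2 + 618z − 6264) + ((12636/5)z^2 − (37908/5)z + 682344/5)
  5z^3 − 131z^2 + 618z − 6264 = ((25/12636)z − 145/3159)((12636/5)z^2 − (37908/5)z + 682344/5) + (0)
Last nonzero remainder: (12636/5)z^2 − (37908/5)z + 682344/5. Dividing through by 12636/5 gives the monic gcd z^2 − 3z + 54.
Cancel z^2 − 3z + 54 from numerator and denominator to get the reduced form.

(z^2 + z − 56)/(5z^2 − 20z + 300)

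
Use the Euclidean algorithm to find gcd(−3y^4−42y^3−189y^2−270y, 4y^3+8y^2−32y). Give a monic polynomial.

By polynomial division,
  −3y^4−42y^3−189y^2−270y = (−(3/4)y−9)(4y^3+8y^2−32y) + (−141y^2−558y)
  4y^3+8y^2−32y = (−(4/141)y+368/6627)(−141y^2−558y) + (−(2240/2209)y)
  −141y^2−558y = ((311469/2240)y+616311/1120)(−(2240/2209)y) + (0)
Last nonzero remainder: −(2240/2209)y. Dividing through by −2240/2209 gives the monic gcd y.

y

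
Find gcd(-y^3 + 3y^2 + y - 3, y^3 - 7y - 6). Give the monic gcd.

Euclidean algorithm in ℚ[y]:
  -y^3 + 3y^2 + y - 3 = (-1)(y^3 - 7y - 6) + (3y^2 - 6y - 9)
  y^3 - 7y - 6 = ((1/3)y + 2/3)(3y^2 - 6y - 9) + (0)
Last nonzero remainder: 3y^2 - 6y - 9. Dividing through by 3 gives the monic gcd y^2 - 2y - 3.

y^2 - 2y - 3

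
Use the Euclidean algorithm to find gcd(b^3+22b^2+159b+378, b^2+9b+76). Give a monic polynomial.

1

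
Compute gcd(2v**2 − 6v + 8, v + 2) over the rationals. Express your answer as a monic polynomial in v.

1

By polynomial division,
  2v**2 − 6v + 8 = (2v − 10)(v + 2) + (28)
  v + 2 = ((1/28)v + 1/14)(28) + (0)
The last nonzero remainder is the constant 28, so the polynomials are coprime and gcd = 1.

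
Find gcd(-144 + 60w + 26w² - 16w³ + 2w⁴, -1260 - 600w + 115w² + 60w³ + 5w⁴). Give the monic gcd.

Apply the Euclidean algorithm:
  2w⁴ - 16w³ + 26w² + 60w - 144 = (2/5)(5w⁴ + 60w³ + 115w² - 600w - 1260) + (-40w³ - 20w² + 300w + 360)
  5w⁴ + 60w³ + 115w² - 600w - 1260 = (-(1/8)w - 23/16)(-40w³ - 20w² + 300w + 360) + ((495/4)w² - (495/4)w - 1485/2)
  -40w³ - 20w² + 300w + 360 = (-(32/99)w - 16/33)((495/4)w² - (495/4)w - 1485/2) + (0)
Last nonzero remainder: (495/4)w² - (495/4)w - 1485/2. Dividing through by 495/4 gives the monic gcd w² - w - 6.

-6 - w + w²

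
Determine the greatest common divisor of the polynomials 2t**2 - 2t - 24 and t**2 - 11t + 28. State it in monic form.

Apply the Euclidean algorithm:
  2t**2 - 2t - 24 = (2)(t**2 - 11t + 28) + (20t - 80)
  t**2 - 11t + 28 = ((1/20)t - 7/20)(20t - 80) + (0)
Last nonzero remainder: 20t - 80. Dividing through by 20 gives the monic gcd t - 4.

t - 4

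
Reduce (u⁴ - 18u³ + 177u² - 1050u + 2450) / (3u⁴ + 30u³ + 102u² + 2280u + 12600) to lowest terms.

(u² - 12u + 35)/(3u² + 48u + 180)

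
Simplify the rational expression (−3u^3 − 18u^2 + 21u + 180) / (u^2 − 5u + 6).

Repeated division with remainder:
  −3u^3 − 18u^2 + 21u + 180 = (−3u − 33)(u^2 − 5u + 6) + (−126u + 378)
  u^2 − 5u + 6 = (−(1/126)u + 1/63)(−126u + 378) + (0)
Last nonzero remainder: −126u + 378. Dividing through by −126 gives the monic gcd u − 3.
Cancel u − 3 from numerator and denominator to get the reduced form.

(−3u^2 − 27u − 60)/(u − 2)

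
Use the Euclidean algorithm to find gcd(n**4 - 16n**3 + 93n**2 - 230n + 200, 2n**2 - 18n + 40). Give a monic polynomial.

n**2 - 9n + 20

Repeated division with remainder:
  n**4 - 16n**3 + 93n**2 - 230n + 200 = ((1/2)n**2 - (7/2)n + 5)(2n**2 - 18n + 40) + (0)
Last nonzero remainder: 2n**2 - 18n + 40. Dividing through by 2 gives the monic gcd n**2 - 9n + 20.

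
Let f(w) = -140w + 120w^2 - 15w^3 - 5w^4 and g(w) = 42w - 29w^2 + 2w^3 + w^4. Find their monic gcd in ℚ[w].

Repeated division with remainder:
  -5w^4 - 15w^3 + 120w^2 - 140w = (-5)(w^4 + 2w^3 - 29w^2 + 42w) + (-5w^3 - 25w^2 + 70w)
  w^4 + 2w^3 - 29w^2 + 42w = (-(1/5)w + 3/5)(-5w^3 - 25w^2 + 70w) + (0)
Last nonzero remainder: -5w^3 - 25w^2 + 70w. Dividing through by -5 gives the monic gcd w^3 + 5w^2 - 14w.

-14w + 5w^2 + w^3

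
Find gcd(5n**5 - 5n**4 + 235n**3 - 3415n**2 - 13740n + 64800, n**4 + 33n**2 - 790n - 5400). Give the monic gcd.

By polynomial division,
  5n**5 - 5n**4 + 235n**3 - 3415n**2 - 13740n + 64800 = (5n - 5)(n**4 + 33n**2 - 790n - 5400) + (70n**3 + 700n**2 + 9310n + 37800)
  n**4 + 33n**2 - 790n - 5400 = ((1/70)n - 1/7)(70n**3 + 700n**2 + 9310n + 37800) + (0)
Last nonzero remainder: 70n**3 + 700n**2 + 9310n + 37800. Dividing through by 70 gives the monic gcd n**3 + 10n**2 + 133n + 540.

n**3 + 10n**2 + 133n + 540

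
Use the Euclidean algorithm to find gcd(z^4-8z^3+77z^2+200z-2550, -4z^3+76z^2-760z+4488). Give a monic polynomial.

z^2-8z+102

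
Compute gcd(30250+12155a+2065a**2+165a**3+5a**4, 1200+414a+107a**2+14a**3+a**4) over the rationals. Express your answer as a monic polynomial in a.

50+11a+a**2

Apply the Euclidean algorithm:
  5a**4+165a**3+2065a**2+12155a+30250 = (5)(a**4+14a**3+107a**2+414a+1200) + (95a**3+1530a**2+10085a+24250)
  a**4+14a**3+107a**2+414a+1200 = ((1/95)a−8/361)(95a**3+1530a**2+10085a+24250) + ((12544/361)a**2+(137984/361)a+627200/361)
  95a**3+1530a**2+10085a+24250 = ((34295/12544)a+175085/12544)((12544/361)a**2+(137984/361)a+627200/361) + (0)
Last nonzero remainder: (12544/361)a**2+(137984/361)a+627200/361. Dividing through by 12544/361 gives the monic gcd a**2+11a+50.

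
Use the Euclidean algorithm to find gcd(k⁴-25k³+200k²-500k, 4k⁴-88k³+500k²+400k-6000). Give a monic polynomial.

Repeated division with remainder:
  k⁴-25k³+200k²-500k = (1/4)(4k⁴-88k³+500k²+400k-6000) + (-3k³+75k²-600k+1500)
  4k⁴-88k³+500k²+400k-6000 = (-(4/3)k-4)(-3k³+75k²-600k+1500) + (0)
Last nonzero remainder: -3k³+75k²-600k+1500. Dividing through by -3 gives the monic gcd k³-25k²+200k-500.

k³-25k²+200k-500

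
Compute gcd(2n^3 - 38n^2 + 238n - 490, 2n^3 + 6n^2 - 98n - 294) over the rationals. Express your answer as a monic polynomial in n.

n - 7

Euclidean algorithm in ℚ[n]:
  2n^3 - 38n^2 + 238n - 490 = (2n^3 + 6n^2 - 98n - 294) + (-44n^2 + 336n - 196)
  2n^3 + 6n^2 - 98n - 294 = (-(1/22)n - 117/242)(-44n^2 + 336n - 196) + ((6720/121)n - 47040/121)
  -44n^2 + 336n - 196 = (-(1331/1680)n + 121/240)((6720/121)n - 47040/121) + (0)
Last nonzero remainder: (6720/121)n - 47040/121. Dividing through by 6720/121 gives the monic gcd n - 7.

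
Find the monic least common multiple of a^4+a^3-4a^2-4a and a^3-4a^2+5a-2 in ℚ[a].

By polynomial division,
  a^4+a^3-4a^2-4a = (a+5)(a^3-4a^2+5a-2) + (11a^2-27a+10)
  a^3-4a^2+5a-2 = ((1/11)a-17/121)(11a^2-27a+10) + ((36/121)a-72/121)
  11a^2-27a+10 = ((1331/36)a-605/36)((36/121)a-72/121) + (0)
Last nonzero remainder: (36/121)a-72/121. Dividing through by 36/121 gives the monic gcd a-2.
Then lcm(f, g) = f·g / gcd(f, g); expanding and making the result monic gives the answer.

a^6-a^5-5a^4+5a^3+4a^2-4a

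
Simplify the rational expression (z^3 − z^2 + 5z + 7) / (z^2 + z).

Apply the Euclidean algorithm:
  z^3 − z^2 + 5z + 7 = (z − 2)(z^2 + z) + (7z + 7)
  z^2 + z = ((1/7)z)(7z + 7) + (0)
Last nonzero remainder: 7z + 7. Dividing through by 7 gives the monic gcd z + 1.
Cancel z + 1 from numerator and denominator to get the reduced form.

(z^2 − 2z + 7)/(z)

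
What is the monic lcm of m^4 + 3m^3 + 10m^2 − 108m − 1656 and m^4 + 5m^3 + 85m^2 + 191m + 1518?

m^6 + 5m^5 + 49m^4 + 11m^3 − 1542m^2 − 6876m − 54648

Euclidean algorithm in ℚ[m]:
  m^4 + 3m^3 + 10m^2 − 108m − 1656 = (m^4 + 5m^3 + 85m^2 + 191m + 1518) + (−2m^3 − 75m^2 − 299m − 3174)
  m^4 + 5m^3 + 85m^2 + 191m + 1518 = (−(1/2)m + 65/4)(−2m^3 − 75m^2 − 299m − 3174) + ((4617/4)m^2 + (13851/4)m + 106191/2)
  −2m^3 − 75m^2 − 299m − 3174 = (−(8/4617)m − 92/1539)((4617/4)m^2 + (13851/4)m + 106191/2) + (0)
Last nonzero remainder: (4617/4)m^2 + (13851/4)m + 106191/2. Dividing through by 4617/4 gives the monic gcd m^2 + 3m + 46.
Then lcm(f, g) = f·g / gcd(f, g); expanding and making the result monic gives the answer.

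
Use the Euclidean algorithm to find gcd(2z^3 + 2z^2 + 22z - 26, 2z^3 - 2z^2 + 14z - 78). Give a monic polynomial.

Euclidean algorithm in ℚ[z]:
  2z^3 + 2z^2 + 22z - 26 = (2z^3 - 2z^2 + 14z - 78) + (4z^2 + 8z + 52)
  2z^3 - 2z^2 + 14z - 78 = ((1/2)z - 3/2)(4z^2 + 8z + 52) + (0)
Last nonzero remainder: 4z^2 + 8z + 52. Dividing through by 4 gives the monic gcd z^2 + 2z + 13.

z^2 + 2z + 13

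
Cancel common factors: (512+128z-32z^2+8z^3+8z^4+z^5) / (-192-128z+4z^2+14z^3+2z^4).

(32-8z+z^3)/(-12-2z+2z^2)

Euclidean algorithm in ℚ[z]:
  z^5+8z^4+8z^3-32z^2+128z+512 = ((1/2)z+1/2)(2z^4+14z^3+4z^2-128z-192) + (-z^3+30z^2+288z+608)
  2z^4+14z^3+4z^2-128z-192 = (-2z-74)(-z^3+30z^2+288z+608) + (2800z^2+22400z+44800)
  -z^3+30z^2+288z+608 = (-(1/2800)z+19/1400)(2800z^2+22400z+44800) + (0)
Last nonzero remainder: 2800z^2+22400z+44800. Dividing through by 2800 gives the monic gcd z^2+8z+16.
Cancel z^2+8z+16 from numerator and denominator to get the reduced form.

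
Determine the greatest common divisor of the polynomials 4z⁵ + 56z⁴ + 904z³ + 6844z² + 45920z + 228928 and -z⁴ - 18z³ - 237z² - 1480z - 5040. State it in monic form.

z² + 8z + 112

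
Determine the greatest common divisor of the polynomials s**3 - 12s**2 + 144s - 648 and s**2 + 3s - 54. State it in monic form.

s - 6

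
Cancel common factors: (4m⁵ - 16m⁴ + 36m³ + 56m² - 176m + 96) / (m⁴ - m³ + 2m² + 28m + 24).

Apply the Euclidean algorithm:
  4m⁵ - 16m⁴ + 36m³ + 56m² - 176m + 96 = (4m - 12)(m⁴ - m³ + 2m² + 28m + 24) + (16m³ - 32m² + 64m + 384)
  m⁴ - m³ + 2m² + 28m + 24 = ((1/16)m + 1/16)(16m³ - 32m² + 64m + 384) + (0)
Last nonzero remainder: 16m³ - 32m² + 64m + 384. Dividing through by 16 gives the monic gcd m³ - 2m² + 4m + 24.
Cancel m³ - 2m² + 4m + 24 from numerator and denominator to get the reduced form.

(4m² - 8m + 4)/(m + 1)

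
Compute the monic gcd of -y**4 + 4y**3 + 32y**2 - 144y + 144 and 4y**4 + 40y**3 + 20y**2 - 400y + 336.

y**2 + 4y - 12

Euclidean algorithm in ℚ[y]:
  -y**4 + 4y**3 + 32y**2 - 144y + 144 = (-1/4)(4y**4 + 40y**3 + 20y**2 - 400y + 336) + (14y**3 + 37y**2 - 244y + 228)
  4y**4 + 40y**3 + 20y**2 - 400y + 336 = ((2/7)y + 103/49)(14y**3 + 37y**2 - 244y + 228) + ((585/49)y**2 + (2340/49)y - 7020/49)
  14y**3 + 37y**2 - 244y + 228 = ((686/585)y - 931/585)((585/49)y**2 + (2340/49)y - 7020/49) + (0)
Last nonzero remainder: (585/49)y**2 + (2340/49)y - 7020/49. Dividing through by 585/49 gives the monic gcd y**2 + 4y - 12.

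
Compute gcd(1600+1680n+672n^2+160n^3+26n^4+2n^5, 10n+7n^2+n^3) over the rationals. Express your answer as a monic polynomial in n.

By polynomial division,
  2n^5+26n^4+160n^3+672n^2+1680n+1600 = (2n^2+12n+56)(n^3+7n^2+10n) + (160n^2+1120n+1600)
  n^3+7n^2+10n = ((1/160)n)(160n^2+1120n+1600) + (0)
Last nonzero remainder: 160n^2+1120n+1600. Dividing through by 160 gives the monic gcd n^2+7n+10.

10+7n+n^2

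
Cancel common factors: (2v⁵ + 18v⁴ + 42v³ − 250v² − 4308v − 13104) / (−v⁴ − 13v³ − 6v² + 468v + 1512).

By polynomial division,
  2v⁵ + 18v⁴ + 42v³ − 250v² − 4308v − 13104 = (−2v + 8)(−v⁴ − 13v³ − 6v² + 468v + 1512) + (134v³ + 734v² − 5028v − 25200)
  −v⁴ − 13v³ − 6v² + 468v + 1512 = (−(1/134)v − 252/4489)(134v³ + 734v² − 5028v − 25200) + (−(10404/4489)v² − (10404/4489)v + 436968/4489)
  134v³ + 734v² − 5028v − 25200 = (−(300763/5202)v − 224450/867)(−(10404/4489)v² − (10404/4489)v + 436968/4489) + (0)
Last nonzero remainder: −(10404/4489)v² − (10404/4489)v + 436968/4489. Dividing through by −10404/4489 gives the monic gcd v² + v − 42.
Cancel v² + v − 42 from numerator and denominator to get the reduced form.

(−2v³ − 16v² − 110v − 312)/(v² + 12v + 36)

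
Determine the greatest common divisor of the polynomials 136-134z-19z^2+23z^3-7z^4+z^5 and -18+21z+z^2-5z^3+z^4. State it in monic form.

-2+z+z^2

Repeated division with remainder:
  z^5-7z^4+23z^3-19z^2-134z+136 = (z-2)(z^4-5z^3+z^2+21z-18) + (12z^3-38z^2-74z+100)
  z^4-5z^3+z^2+21z-18 = ((1/12)z-11/72)(12z^3-38z^2-74z+100) + ((49/36)z^2+(49/36)z-49/18)
  12z^3-38z^2-74z+100 = ((432/49)z-1800/49)((49/36)z^2+(49/36)z-49/18) + (0)
Last nonzero remainder: (49/36)z^2+(49/36)z-49/18. Dividing through by 49/36 gives the monic gcd z^2+z-2.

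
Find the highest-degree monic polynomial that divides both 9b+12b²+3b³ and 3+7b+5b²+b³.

Repeated division with remainder:
  3b³+12b²+9b = (3)(b³+5b²+7b+3) + (-3b²-12b-9)
  b³+5b²+7b+3 = (-(1/3)b-1/3)(-3b²-12b-9) + (0)
Last nonzero remainder: -3b²-12b-9. Dividing through by -3 gives the monic gcd b²+4b+3.

3+4b+b²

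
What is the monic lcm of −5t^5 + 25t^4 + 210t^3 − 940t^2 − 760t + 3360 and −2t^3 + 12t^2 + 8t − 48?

t^6 − 11t^5 − 12t^4 + 440t^3 − 976t^2 − 1584t + 4032

By polynomial division,
  −5t^5 + 25t^4 + 210t^3 − 940t^2 − 760t + 3360 = ((5/2)t^2 + (5/2)t − 80)(−2t^3 + 12t^2 + 8t − 48) + (120t^2 − 480)
  −2t^3 + 12t^2 + 8t − 48 = (−(1/60)t + 1/10)(120t^2 − 480) + (0)
Last nonzero remainder: 120t^2 − 480. Dividing through by 120 gives the monic gcd t^2 − 4.
Then lcm(f, g) = f·g / gcd(f, g); expanding and making the result monic gives the answer.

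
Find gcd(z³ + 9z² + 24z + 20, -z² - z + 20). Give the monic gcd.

z + 5

By polynomial division,
  z³ + 9z² + 24z + 20 = (-z - 8)(-z² - z + 20) + (36z + 180)
  -z² - z + 20 = (-(1/36)z + 1/9)(36z + 180) + (0)
Last nonzero remainder: 36z + 180. Dividing through by 36 gives the monic gcd z + 5.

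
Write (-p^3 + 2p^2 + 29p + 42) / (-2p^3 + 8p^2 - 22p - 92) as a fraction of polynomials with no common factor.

Apply the Euclidean algorithm:
  -p^3 + 2p^2 + 29p + 42 = (1/2)(-2p^3 + 8p^2 - 22p - 92) + (-2p^2 + 40p + 88)
  -2p^3 + 8p^2 - 22p - 92 = (p + 16)(-2p^2 + 40p + 88) + (-750p - 1500)
  -2p^2 + 40p + 88 = ((1/375)p - 22/375)(-750p - 1500) + (0)
Last nonzero remainder: -750p - 1500. Dividing through by -750 gives the monic gcd p + 2.
Cancel p + 2 from numerator and denominator to get the reduced form.

(p^2 - 4p - 21)/(2p^2 - 12p + 46)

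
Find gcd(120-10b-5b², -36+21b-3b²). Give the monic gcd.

-4+b

By polynomial division,
  -5b²-10b+120 = (5/3)(-3b²+21b-36) + (-45b+180)
  -3b²+21b-36 = ((1/15)b-1/5)(-45b+180) + (0)
Last nonzero remainder: -45b+180. Dividing through by -45 gives the monic gcd b-4.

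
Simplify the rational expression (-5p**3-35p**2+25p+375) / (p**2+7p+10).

By polynomial division,
  -5p**3-35p**2+25p+375 = (-5p)(p**2+7p+10) + (75p+375)
  p**2+7p+10 = ((1/75)p+2/75)(75p+375) + (0)
Last nonzero remainder: 75p+375. Dividing through by 75 gives the monic gcd p+5.
Cancel p+5 from numerator and denominator to get the reduced form.

(-5p**2-10p+75)/(p+2)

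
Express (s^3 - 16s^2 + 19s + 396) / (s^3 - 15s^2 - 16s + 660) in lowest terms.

(s^2 - 5s - 36)/(s^2 - 4s - 60)

Apply the Euclidean algorithm:
  s^3 - 16s^2 + 19s + 396 = (s^3 - 15s^2 - 16s + 660) + (-s^2 + 35s - 264)
  s^3 - 15s^2 - 16s + 660 = (-s - 20)(-s^2 + 35s - 264) + (420s - 4620)
  -s^2 + 35s - 264 = (-(1/420)s + 2/35)(420s - 4620) + (0)
Last nonzero remainder: 420s - 4620. Dividing through by 420 gives the monic gcd s - 11.
Cancel s - 11 from numerator and denominator to get the reduced form.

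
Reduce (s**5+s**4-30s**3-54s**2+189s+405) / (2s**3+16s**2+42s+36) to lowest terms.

Apply the Euclidean algorithm:
  s**5+s**4-30s**3-54s**2+189s+405 = ((1/2)s**2-(7/2)s+5/2)(2s**3+16s**2+42s+36) + (35s**2+210s+315)
  2s**3+16s**2+42s+36 = ((2/35)s+4/35)(35s**2+210s+315) + (0)
Last nonzero remainder: 35s**2+210s+315. Dividing through by 35 gives the monic gcd s**2+6s+9.
Cancel s**2+6s+9 from numerator and denominator to get the reduced form.

(s**3-5s**2-9s+45)/(2s+4)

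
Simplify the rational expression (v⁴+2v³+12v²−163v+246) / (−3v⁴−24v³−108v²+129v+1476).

(−v+2)/(3v+12)

By polynomial division,
  v⁴+2v³+12v²−163v+246 = (−1/3)(−3v⁴−24v³−108v²+129v+1476) + (−6v³−24v²−120v+738)
  −3v⁴−24v³−108v²+129v+1476 = ((1/2)v+2)(−6v³−24v²−120v+738) + (0)
Last nonzero remainder: −6v³−24v²−120v+738. Dividing through by −6 gives the monic gcd v³+4v²+20v−123.
Cancel v³+4v²+20v−123 from numerator and denominator to get the reduced form.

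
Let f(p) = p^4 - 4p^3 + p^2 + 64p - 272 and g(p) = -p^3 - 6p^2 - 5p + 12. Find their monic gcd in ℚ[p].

p + 4

Apply the Euclidean algorithm:
  p^4 - 4p^3 + p^2 + 64p - 272 = (-p + 10)(-p^3 - 6p^2 - 5p + 12) + (56p^2 + 126p - 392)
  -p^3 - 6p^2 - 5p + 12 = (-(1/56)p - 15/224)(56p^2 + 126p - 392) + (-(57/16)p - 57/4)
  56p^2 + 126p - 392 = (-(896/57)p + 1568/57)(-(57/16)p - 57/4) + (0)
Last nonzero remainder: -(57/16)p - 57/4. Dividing through by -57/16 gives the monic gcd p + 4.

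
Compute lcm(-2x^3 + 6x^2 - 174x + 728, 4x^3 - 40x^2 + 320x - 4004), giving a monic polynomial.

x^4 - 14x^3 + 120x^2 - 1321x + 4004

Euclidean algorithm in ℚ[x]:
  -2x^3 + 6x^2 - 174x + 728 = (-1/2)(4x^3 - 40x^2 + 320x - 4004) + (-14x^2 - 14x - 1274)
  4x^3 - 40x^2 + 320x - 4004 = (-(2/7)x + 22/7)(-14x^2 - 14x - 1274) + (0)
Last nonzero remainder: -14x^2 - 14x - 1274. Dividing through by -14 gives the monic gcd x^2 + x + 91.
Then lcm(f, g) = f·g / gcd(f, g); expanding and making the result monic gives the answer.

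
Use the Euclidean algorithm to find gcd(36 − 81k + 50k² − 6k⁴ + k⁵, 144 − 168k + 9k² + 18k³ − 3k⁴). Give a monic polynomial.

Repeated division with remainder:
  k⁵ − 6k⁴ + 50k² − 81k + 36 = (−(1/3)k)(−3k⁴ + 18k³ + 9k² − 168k + 144) + (3k³ − 6k² − 33k + 36)
  −3k⁴ + 18k³ + 9k² − 168k + 144 = (−k + 4)(3k³ − 6k² − 33k + 36) + (0)
Last nonzero remainder: 3k³ − 6k² − 33k + 36. Dividing through by 3 gives the monic gcd k³ − 2k² − 11k + 12.

12 − 11k − 2k² + k³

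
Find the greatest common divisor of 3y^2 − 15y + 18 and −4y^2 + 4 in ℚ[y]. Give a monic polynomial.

1

By polynomial division,
  3y^2 − 15y + 18 = (−3/4)(−4y^2 + 4) + (−15y + 21)
  −4y^2 + 4 = ((4/15)y + 28/75)(−15y + 21) + (−96/25)
  −15y + 21 = ((125/32)y − 175/32)(−96/25) + (0)
The last nonzero remainder is the constant −96/25, so the polynomials are coprime and gcd = 1.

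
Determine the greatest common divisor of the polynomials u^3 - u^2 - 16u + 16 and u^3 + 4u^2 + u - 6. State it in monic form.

By polynomial division,
  u^3 - u^2 - 16u + 16 = (u^3 + 4u^2 + u - 6) + (-5u^2 - 17u + 22)
  u^3 + 4u^2 + u - 6 = (-(1/5)u - 3/25)(-5u^2 - 17u + 22) + ((84/25)u - 84/25)
  -5u^2 - 17u + 22 = (-(125/84)u - 275/42)((84/25)u - 84/25) + (0)
Last nonzero remainder: (84/25)u - 84/25. Dividing through by 84/25 gives the monic gcd u - 1.

u - 1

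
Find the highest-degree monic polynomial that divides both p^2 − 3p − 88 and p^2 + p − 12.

1

Repeated division with remainder:
  p^2 − 3p − 88 = (p^2 + p − 12) + (−4p − 76)
  p^2 + p − 12 = (−(1/4)p + 9/2)(−4p − 76) + (330)
  −4p − 76 = (−(2/165)p − 38/165)(330) + (0)
The last nonzero remainder is the constant 330, so the polynomials are coprime and gcd = 1.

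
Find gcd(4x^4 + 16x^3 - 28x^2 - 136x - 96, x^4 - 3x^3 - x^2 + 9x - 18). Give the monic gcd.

x^2 - x - 6

Euclidean algorithm in ℚ[x]:
  4x^4 + 16x^3 - 28x^2 - 136x - 96 = (4)(x^4 - 3x^3 - x^2 + 9x - 18) + (28x^3 - 24x^2 - 172x - 24)
  x^4 - 3x^3 - x^2 + 9x - 18 = ((1/28)x - 15/196)(28x^3 - 24x^2 - 172x - 24) + ((162/49)x^2 - (162/49)x - 972/49)
  28x^3 - 24x^2 - 172x - 24 = ((686/81)x + 98/81)((162/49)x^2 - (162/49)x - 972/49) + (0)
Last nonzero remainder: (162/49)x^2 - (162/49)x - 972/49. Dividing through by 162/49 gives the monic gcd x^2 - x - 6.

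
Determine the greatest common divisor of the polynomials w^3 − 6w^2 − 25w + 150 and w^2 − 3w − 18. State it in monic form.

Euclidean algorithm in ℚ[w]:
  w^3 − 6w^2 − 25w + 150 = (w − 3)(w^2 − 3w − 18) + (−16w + 96)
  w^2 − 3w − 18 = (−(1/16)w − 3/16)(−16w + 96) + (0)
Last nonzero remainder: −16w + 96. Dividing through by −16 gives the monic gcd w − 6.

w − 6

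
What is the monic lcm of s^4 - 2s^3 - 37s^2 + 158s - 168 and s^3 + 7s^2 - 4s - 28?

Euclidean algorithm in ℚ[s]:
  s^4 - 2s^3 - 37s^2 + 158s - 168 = (s - 9)(s^3 + 7s^2 - 4s - 28) + (30s^2 + 150s - 420)
  s^3 + 7s^2 - 4s - 28 = ((1/30)s + 1/15)(30s^2 + 150s - 420) + (0)
Last nonzero remainder: 30s^2 + 150s - 420. Dividing through by 30 gives the monic gcd s^2 + 5s - 14.
Then lcm(f, g) = f·g / gcd(f, g); expanding and making the result monic gives the answer.

s^5 - 41s^3 + 84s^2 + 148s - 336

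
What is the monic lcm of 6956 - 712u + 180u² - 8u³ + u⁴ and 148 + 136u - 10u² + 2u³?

Euclidean algorithm in ℚ[u]:
  u⁴ - 8u³ + 180u² - 712u + 6956 = ((1/2)u - 3/2)(2u³ - 10u² + 136u + 148) + (97u² - 582u + 7178)
  2u³ - 10u² + 136u + 148 = ((2/97)u + 2/97)(97u² - 582u + 7178) + (0)
Last nonzero remainder: 97u² - 582u + 7178. Dividing through by 97 gives the monic gcd u² - 6u + 74.
Then lcm(f, g) = f·g / gcd(f, g); expanding and making the result monic gives the answer.

6956 + 6244u - 532u² + 172u³ - 7u⁴ + u⁵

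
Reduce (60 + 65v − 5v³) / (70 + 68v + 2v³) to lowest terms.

By polynomial division,
  −5v³ + 65v + 60 = (−5/2)(2v³ + 68v + 70) + (235v + 235)
  2v³ + 68v + 70 = ((2/235)v² − (2/235)v + 14/47)(235v + 235) + (0)
Last nonzero remainder: 235v + 235. Dividing through by 235 gives the monic gcd v + 1.
Cancel v + 1 from numerator and denominator to get the reduced form.

(60 + 5v − 5v²)/(70 − 2v + 2v²)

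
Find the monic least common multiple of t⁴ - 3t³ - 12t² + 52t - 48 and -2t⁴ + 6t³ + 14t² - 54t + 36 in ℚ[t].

t⁶ - t⁵ - 21t⁴ + 37t³ + 92t² - 252t + 144

By polynomial division,
  t⁴ - 3t³ - 12t² + 52t - 48 = (-1/2)(-2t⁴ + 6t³ + 14t² - 54t + 36) + (-5t² + 25t - 30)
  -2t⁴ + 6t³ + 14t² - 54t + 36 = ((2/5)t² + (4/5)t - 6/5)(-5t² + 25t - 30) + (0)
Last nonzero remainder: -5t² + 25t - 30. Dividing through by -5 gives the monic gcd t² - 5t + 6.
Then lcm(f, g) = f·g / gcd(f, g); expanding and making the result monic gives the answer.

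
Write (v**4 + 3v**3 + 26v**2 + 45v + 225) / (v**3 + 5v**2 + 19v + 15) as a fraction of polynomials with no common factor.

Apply the Euclidean algorithm:
  v**4 + 3v**3 + 26v**2 + 45v + 225 = (v − 2)(v**3 + 5v**2 + 19v + 15) + (17v**2 + 68v + 255)
  v**3 + 5v**2 + 19v + 15 = ((1/17)v + 1/17)(17v**2 + 68v + 255) + (0)
Last nonzero remainder: 17v**2 + 68v + 255. Dividing through by 17 gives the monic gcd v**2 + 4v + 15.
Cancel v**2 + 4v + 15 from numerator and denominator to get the reduced form.

(v**2 − v + 15)/(v + 1)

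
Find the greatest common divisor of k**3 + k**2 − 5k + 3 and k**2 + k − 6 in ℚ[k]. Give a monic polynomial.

k + 3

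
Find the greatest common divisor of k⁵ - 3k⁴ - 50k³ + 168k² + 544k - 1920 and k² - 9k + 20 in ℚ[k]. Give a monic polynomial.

Euclidean algorithm in ℚ[k]:
  k⁵ - 3k⁴ - 50k³ + 168k² + 544k - 1920 = (k³ + 6k² - 16k - 96)(k² - 9k + 20) + (0)
The last nonzero remainder k² - 9k + 20 is already monic.

k² - 9k + 20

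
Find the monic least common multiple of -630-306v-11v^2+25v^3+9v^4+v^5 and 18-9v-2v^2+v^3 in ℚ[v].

1260-18v-284v^2-61v^3+7v^4+7v^5+v^6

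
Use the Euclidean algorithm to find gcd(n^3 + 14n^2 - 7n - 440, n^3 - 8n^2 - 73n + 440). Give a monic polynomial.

n^2 + 3n - 40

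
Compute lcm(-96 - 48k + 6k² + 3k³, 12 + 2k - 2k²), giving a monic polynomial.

Apply the Euclidean algorithm:
  3k³ + 6k² - 48k - 96 = (-(3/2)k - 9/2)(-2k² + 2k + 12) + (-21k - 42)
  -2k² + 2k + 12 = ((2/21)k - 2/7)(-21k - 42) + (0)
Last nonzero remainder: -21k - 42. Dividing through by -21 gives the monic gcd k + 2.
Then lcm(f, g) = f·g / gcd(f, g); expanding and making the result monic gives the answer.

96 + 16k - 22k² - k³ + k⁴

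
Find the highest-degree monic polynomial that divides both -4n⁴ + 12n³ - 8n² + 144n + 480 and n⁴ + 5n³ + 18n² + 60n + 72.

n³ + 2n² + 12n + 24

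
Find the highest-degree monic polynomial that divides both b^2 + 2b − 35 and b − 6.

By polynomial division,
  b^2 + 2b − 35 = (b + 8)(b − 6) + (13)
  b − 6 = ((1/13)b − 6/13)(13) + (0)
The last nonzero remainder is the constant 13, so the polynomials are coprime and gcd = 1.

1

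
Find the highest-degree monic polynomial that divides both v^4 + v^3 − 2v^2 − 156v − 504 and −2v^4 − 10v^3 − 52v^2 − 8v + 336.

v^3 + 7v^2 + 40v + 84

Repeated division with remainder:
  v^4 + v^3 − 2v^2 − 156v − 504 = (−1/2)(−2v^4 − 10v^3 − 52v^2 − 8v + 336) + (−4v^3 − 28v^2 − 160v − 336)
  −2v^4 − 10v^3 − 52v^2 − 8v + 336 = ((1/2)v − 1)(−4v^3 − 28v^2 − 160v − 336) + (0)
Last nonzero remainder: −4v^3 − 28v^2 − 160v − 336. Dividing through by −4 gives the monic gcd v^3 + 7v^2 + 40v + 84.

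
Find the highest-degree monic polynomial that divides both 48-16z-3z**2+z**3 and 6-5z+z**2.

Euclidean algorithm in ℚ[z]:
  z**3-3z**2-16z+48 = (z+2)(z**2-5z+6) + (-12z+36)
  z**2-5z+6 = (-(1/12)z+1/6)(-12z+36) + (0)
Last nonzero remainder: -12z+36. Dividing through by -12 gives the monic gcd z-3.

-3+z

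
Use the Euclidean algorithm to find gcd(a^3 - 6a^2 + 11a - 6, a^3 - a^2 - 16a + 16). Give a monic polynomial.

a - 1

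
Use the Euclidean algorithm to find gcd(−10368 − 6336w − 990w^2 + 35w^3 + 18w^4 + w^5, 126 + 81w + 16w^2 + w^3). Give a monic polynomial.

18 + 9w + w^2

Euclidean algorithm in ℚ[w]:
  w^5 + 18w^4 + 35w^3 − 990w^2 − 6336w − 10368 = (w^2 + 2w − 78)(w^3 + 16w^2 + 81w + 126) + (−30w^2 − 270w − 540)
  w^3 + 16w^2 + 81w + 126 = (−(1/30)w − 7/30)(−30w^2 − 270w − 540) + (0)
Last nonzero remainder: −30w^2 − 270w − 540. Dividing through by −30 gives the monic gcd w^2 + 9w + 18.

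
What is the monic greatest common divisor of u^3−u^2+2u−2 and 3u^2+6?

u^2+2

Repeated division with remainder:
  u^3−u^2+2u−2 = ((1/3)u−1/3)(3u^2+6) + (0)
Last nonzero remainder: 3u^2+6. Dividing through by 3 gives the monic gcd u^2+2.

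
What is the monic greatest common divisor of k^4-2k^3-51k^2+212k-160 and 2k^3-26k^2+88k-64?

k^2-5k+4

Repeated division with remainder:
  k^4-2k^3-51k^2+212k-160 = ((1/2)k+11/2)(2k^3-26k^2+88k-64) + (48k^2-240k+192)
  2k^3-26k^2+88k-64 = ((1/24)k-1/3)(48k^2-240k+192) + (0)
Last nonzero remainder: 48k^2-240k+192. Dividing through by 48 gives the monic gcd k^2-5k+4.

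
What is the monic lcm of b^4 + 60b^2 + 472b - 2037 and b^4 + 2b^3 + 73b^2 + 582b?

b^6 + 6b^5 + 60b^4 + 832b^3 + 795b^2 - 12222b

Euclidean algorithm in ℚ[b]:
  b^4 + 60b^2 + 472b - 2037 = (b^4 + 2b^3 + 73b^2 + 582b) + (-2b^3 - 13b^2 - 110b - 2037)
  b^4 + 2b^3 + 73b^2 + 582b = (-(1/2)b + 9/4)(-2b^3 - 13b^2 - 110b - 2037) + ((189/4)b^2 - 189b + 18333/4)
  -2b^3 - 13b^2 - 110b - 2037 = (-(8/189)b - 4/9)((189/4)b^2 - 189b + 18333/4) + (0)
Last nonzero remainder: (189/4)b^2 - 189b + 18333/4. Dividing through by 189/4 gives the monic gcd b^2 - 4b + 97.
Then lcm(f, g) = f·g / gcd(f, g); expanding and making the result monic gives the answer.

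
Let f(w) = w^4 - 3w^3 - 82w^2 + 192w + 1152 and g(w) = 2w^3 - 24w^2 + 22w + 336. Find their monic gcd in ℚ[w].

w^2 - 5w - 24

Apply the Euclidean algorithm:
  w^4 - 3w^3 - 82w^2 + 192w + 1152 = ((1/2)w + 9/2)(2w^3 - 24w^2 + 22w + 336) + (15w^2 - 75w - 360)
  2w^3 - 24w^2 + 22w + 336 = ((2/15)w - 14/15)(15w^2 - 75w - 360) + (0)
Last nonzero remainder: 15w^2 - 75w - 360. Dividing through by 15 gives the monic gcd w^2 - 5w - 24.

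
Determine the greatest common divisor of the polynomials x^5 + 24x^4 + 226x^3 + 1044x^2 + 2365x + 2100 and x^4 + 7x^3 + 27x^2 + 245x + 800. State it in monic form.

x^2 + 10x + 25

Apply the Euclidean algorithm:
  x^5 + 24x^4 + 226x^3 + 1044x^2 + 2365x + 2100 = (x + 17)(x^4 + 7x^3 + 27x^2 + 245x + 800) + (80x^3 + 340x^2 - 2600x - 11500)
  x^4 + 7x^3 + 27x^2 + 245x + 800 = ((1/80)x + 11/320)(80x^3 + 340x^2 - 2600x - 11500) + ((765/16)x^2 + (3825/8)x + 19125/16)
  80x^3 + 340x^2 - 2600x - 11500 = ((256/153)x - 1472/153)((765/16)x^2 + (3825/8)x + 19125/16) + (0)
Last nonzero remainder: (765/16)x^2 + (3825/8)x + 19125/16. Dividing through by 765/16 gives the monic gcd x^2 + 10x + 25.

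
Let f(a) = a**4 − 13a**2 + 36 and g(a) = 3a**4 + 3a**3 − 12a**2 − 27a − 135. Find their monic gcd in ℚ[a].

Apply the Euclidean algorithm:
  a**4 − 13a**2 + 36 = (1/3)(3a**4 + 3a**3 − 12a**2 − 27a − 135) + (−a**3 − 9a**2 + 9a + 81)
  3a**4 + 3a**3 − 12a**2 − 27a − 135 = (−3a + 24)(−a**3 − 9a**2 + 9a + 81) + (231a**2 − 2079)
  −a**3 − 9a**2 + 9a + 81 = (−(1/231)a − 3/77)(231a**2 − 2079) + (0)
Last nonzero remainder: 231a**2 − 2079. Dividing through by 231 gives the monic gcd a**2 − 9.

a**2 − 9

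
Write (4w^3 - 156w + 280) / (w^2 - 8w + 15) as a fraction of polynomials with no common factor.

(4w^2 + 20w - 56)/(w - 3)

By polynomial division,
  4w^3 - 156w + 280 = (4w + 32)(w^2 - 8w + 15) + (40w - 200)
  w^2 - 8w + 15 = ((1/40)w - 3/40)(40w - 200) + (0)
Last nonzero remainder: 40w - 200. Dividing through by 40 gives the monic gcd w - 5.
Cancel w - 5 from numerator and denominator to get the reduced form.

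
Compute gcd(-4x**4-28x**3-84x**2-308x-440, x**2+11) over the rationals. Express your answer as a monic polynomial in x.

Repeated division with remainder:
  -4x**4-28x**3-84x**2-308x-440 = (-4x**2-28x-40)(x**2+11) + (0)
The last nonzero remainder x**2+11 is already monic.

x**2+11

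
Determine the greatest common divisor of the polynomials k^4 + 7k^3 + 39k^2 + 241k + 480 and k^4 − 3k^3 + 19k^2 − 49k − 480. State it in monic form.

k^3 + 2k^2 + 29k + 96

Apply the Euclidean algorithm:
  k^4 + 7k^3 + 39k^2 + 241k + 480 = (k^4 − 3k^3 + 19k^2 − 49k − 480) + (10k^3 + 20k^2 + 290k + 960)
  k^4 − 3k^3 + 19k^2 − 49k − 480 = ((1/10)k − 1/2)(10k^3 + 20k^2 + 290k + 960) + (0)
Last nonzero remainder: 10k^3 + 20k^2 + 290k + 960. Dividing through by 10 gives the monic gcd k^3 + 2k^2 + 29k + 96.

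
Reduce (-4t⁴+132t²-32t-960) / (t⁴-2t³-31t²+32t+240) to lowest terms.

(-4t²-4t+80)/(t²-t-20)

Apply the Euclidean algorithm:
  -4t⁴+132t²-32t-960 = (-4)(t⁴-2t³-31t²+32t+240) + (-8t³+8t²+96t)
  t⁴-2t³-31t²+32t+240 = (-(1/8)t+1/8)(-8t³+8t²+96t) + (-20t²+20t+240)
  -8t³+8t²+96t = ((2/5)t)(-20t²+20t+240) + (0)
Last nonzero remainder: -20t²+20t+240. Dividing through by -20 gives the monic gcd t²-t-12.
Cancel t²-t-12 from numerator and denominator to get the reduced form.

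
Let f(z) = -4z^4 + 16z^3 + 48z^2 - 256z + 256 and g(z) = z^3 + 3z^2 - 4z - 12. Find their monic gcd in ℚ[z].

z - 2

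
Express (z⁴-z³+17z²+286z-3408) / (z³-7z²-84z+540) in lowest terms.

Repeated division with remainder:
  z⁴-z³+17z²+286z-3408 = (z+6)(z³-7z²-84z+540) + (143z²+250z-6648)
  z³-7z²-84z+540 = ((1/143)z-1251/20449)(143z²+250z-6648) + (-(454302/20449)z+2725812/20449)
  143z²+250z-6648 = (-(2924207/454302)z-11328746/227151)(-(454302/20449)z+2725812/20449) + (0)
Last nonzero remainder: -(454302/20449)z+2725812/20449. Dividing through by -454302/20449 gives the monic gcd z-6.
Cancel z-6 from numerator and denominator to get the reduced form.

(z³+5z²+47z+568)/(z²-z-90)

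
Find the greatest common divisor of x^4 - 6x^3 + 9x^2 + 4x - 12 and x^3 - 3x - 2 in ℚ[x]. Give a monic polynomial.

Repeated division with remainder:
  x^4 - 6x^3 + 9x^2 + 4x - 12 = (x - 6)(x^3 - 3x - 2) + (12x^2 - 12x - 24)
  x^3 - 3x - 2 = ((1/12)x + 1/12)(12x^2 - 12x - 24) + (0)
Last nonzero remainder: 12x^2 - 12x - 24. Dividing through by 12 gives the monic gcd x^2 - x - 2.

x^2 - x - 2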